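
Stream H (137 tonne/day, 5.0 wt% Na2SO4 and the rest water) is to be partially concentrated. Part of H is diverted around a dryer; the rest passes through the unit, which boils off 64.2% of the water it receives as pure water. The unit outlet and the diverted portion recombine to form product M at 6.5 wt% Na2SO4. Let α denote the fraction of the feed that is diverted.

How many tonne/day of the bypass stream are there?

All 137×0.050 = 6.85 tonne/day of Na2SO4 reaches M, so M = 6.85/0.065 = 105.38 tonne/day and vapour = 31.615 tonne/day.
The evaporator receives (1−α)·137 of feed at 0.950 water and removes 0.642 of that water:
0.642×0.950×(1−α)×137 = 31.615
(1−α) = 31.615/83.556 = 0.3784;  α = 0.6216.
Bypass flow = 0.6216×137 = 85.163 tonne/day.

85.16 tonne/day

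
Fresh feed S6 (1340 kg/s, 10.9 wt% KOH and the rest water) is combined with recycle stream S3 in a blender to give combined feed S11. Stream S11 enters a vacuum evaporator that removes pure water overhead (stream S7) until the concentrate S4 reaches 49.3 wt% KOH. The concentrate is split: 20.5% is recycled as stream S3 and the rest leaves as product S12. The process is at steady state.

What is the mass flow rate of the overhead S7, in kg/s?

1044 kg/s

Overall KOH balance (none leaves overhead): KOH in fresh feed = KOH in product, i.e. 1340×0.109 = (1−0.205)·S4·0.493.
S4 = 146.06/(0.493×0.795) = 372.66 kg/s.
Recycle S3 = 0.205×372.66 = 76.396 kg/s.
Combined feed S11 = 1340 + 76.396 = 1416.4 kg/s.
Overhead S7 = S11 − S4 = 1416.4 − 372.66 = 1043.7 kg/s.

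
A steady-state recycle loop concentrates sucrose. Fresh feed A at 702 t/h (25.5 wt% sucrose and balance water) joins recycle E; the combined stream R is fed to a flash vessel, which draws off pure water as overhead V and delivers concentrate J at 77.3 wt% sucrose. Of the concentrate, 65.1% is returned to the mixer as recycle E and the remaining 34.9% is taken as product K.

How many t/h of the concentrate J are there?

663.5 t/h

Overall sucrose balance (none leaves overhead): sucrose in fresh feed = sucrose in product, i.e. 702×0.255 = (1−0.651)·J·0.773.
J = 179.01/(0.773×0.349) = 663.55 t/h.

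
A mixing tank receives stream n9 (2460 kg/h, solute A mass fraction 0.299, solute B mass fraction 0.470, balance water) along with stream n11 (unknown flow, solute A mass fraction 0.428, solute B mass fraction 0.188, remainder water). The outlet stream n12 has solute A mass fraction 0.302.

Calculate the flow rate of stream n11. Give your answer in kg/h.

58.57 kg/h

Let n11 be the unknown flow. Total out = 2460 + n11.
solute A balance: 735.54 + 0.428·n11 = 0.302·(2460 + n11)
(0.428 − 0.302)·n11 = 0.302×2460 − 735.54 = 7.38
n11 = 7.38 / 0.126 = 58.571 kg/h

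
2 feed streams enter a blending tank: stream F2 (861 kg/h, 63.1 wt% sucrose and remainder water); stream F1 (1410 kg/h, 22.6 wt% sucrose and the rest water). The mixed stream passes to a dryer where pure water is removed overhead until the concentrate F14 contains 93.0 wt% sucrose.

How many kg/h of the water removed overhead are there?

1344 kg/h

sucrose entering = 861×0.631 + 1410×0.226 = 861.95 kg/h.
All sucrose reports to F14, so F14 = 861.95/0.930 = 926.83 kg/h.
Total feed = 2271 kg/h; overhead = 2271 − 926.83 = 1344.2 kg/h.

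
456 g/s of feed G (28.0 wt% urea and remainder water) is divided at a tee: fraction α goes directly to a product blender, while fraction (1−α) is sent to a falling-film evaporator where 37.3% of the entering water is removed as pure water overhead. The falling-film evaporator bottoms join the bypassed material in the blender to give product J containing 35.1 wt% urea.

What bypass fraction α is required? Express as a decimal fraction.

0.247

All 456×0.280 = 127.68 g/s of urea reaches J, so J = 127.68/0.351 = 363.76 g/s and vapour = 92.239 g/s.
The evaporator receives (1−α)·456 of feed at 0.720 water and removes 0.373 of that water:
0.373×0.720×(1−α)×456 = 92.239
(1−α) = 92.239/122.46 = 0.7532;  α = 0.2468.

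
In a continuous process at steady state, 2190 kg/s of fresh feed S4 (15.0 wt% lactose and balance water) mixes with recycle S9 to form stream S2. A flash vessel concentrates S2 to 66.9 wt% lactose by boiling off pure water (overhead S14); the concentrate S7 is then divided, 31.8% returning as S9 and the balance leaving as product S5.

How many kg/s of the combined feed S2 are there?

2419 kg/s

Overall lactose balance (none leaves overhead): lactose in fresh feed = lactose in product, i.e. 2190×0.150 = (1−0.318)·S7·0.669.
S7 = 328.5/(0.669×0.682) = 719.99 kg/s.
Recycle S9 = 0.318×719.99 = 228.96 kg/s.
Combined feed S2 = 2190 + 228.96 = 2419 kg/s.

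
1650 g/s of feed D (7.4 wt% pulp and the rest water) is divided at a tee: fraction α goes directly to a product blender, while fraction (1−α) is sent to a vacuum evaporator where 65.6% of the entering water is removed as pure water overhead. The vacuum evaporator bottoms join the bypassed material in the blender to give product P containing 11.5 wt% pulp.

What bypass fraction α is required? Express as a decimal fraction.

0.413

All 1650×0.074 = 122.1 g/s of pulp reaches P, so P = 122.1/0.115 = 1061.7 g/s and vapour = 588.26 g/s.
The evaporator receives (1−α)·1650 of feed at 0.926 water and removes 0.656 of that water:
0.656×0.926×(1−α)×1650 = 588.26
(1−α) = 588.26/1002.3 = 0.5869;  α = 0.4131.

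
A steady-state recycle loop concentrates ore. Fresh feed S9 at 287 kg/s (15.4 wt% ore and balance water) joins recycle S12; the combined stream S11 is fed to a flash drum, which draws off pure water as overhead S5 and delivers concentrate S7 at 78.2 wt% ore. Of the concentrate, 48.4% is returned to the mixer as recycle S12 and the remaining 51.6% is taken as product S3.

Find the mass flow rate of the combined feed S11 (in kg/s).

340 kg/s

Overall ore balance (none leaves overhead): ore in fresh feed = ore in product, i.e. 287×0.154 = (1−0.484)·S7·0.782.
S7 = 44.198/(0.782×0.516) = 109.53 kg/s.
Recycle S12 = 0.484×109.53 = 53.014 kg/s.
Combined feed S11 = 287 + 53.014 = 340.01 kg/s.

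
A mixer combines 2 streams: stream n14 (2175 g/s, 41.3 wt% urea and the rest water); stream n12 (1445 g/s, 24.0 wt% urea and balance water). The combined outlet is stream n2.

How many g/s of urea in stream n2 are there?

urea out = urea in = 2175×0.413 + 1445×0.240 = 1245.1 g/s.

1245 g/s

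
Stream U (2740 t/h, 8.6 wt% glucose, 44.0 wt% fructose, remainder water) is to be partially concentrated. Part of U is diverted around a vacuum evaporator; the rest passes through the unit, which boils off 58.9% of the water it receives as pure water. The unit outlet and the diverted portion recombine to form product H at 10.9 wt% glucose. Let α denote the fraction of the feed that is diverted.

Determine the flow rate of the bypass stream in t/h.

All 2740×0.086 = 235.64 t/h of glucose reaches H, so H = 235.64/0.109 = 2161.8 t/h and vapour = 578.17 t/h.
The evaporator receives (1−α)·2740 of feed at 0.474 water and removes 0.589 of that water:
0.589×0.474×(1−α)×2740 = 578.17
(1−α) = 578.17/764.97 = 0.7558;  α = 0.2442.
Bypass flow = 0.2442×2740 = 669.1 t/h.

669.1 t/h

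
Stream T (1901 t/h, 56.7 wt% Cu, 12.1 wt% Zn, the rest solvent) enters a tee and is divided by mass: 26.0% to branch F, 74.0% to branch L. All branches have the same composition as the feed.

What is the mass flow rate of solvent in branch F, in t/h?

Branch F total = 0.260×1901 = 494.26 t/h.
solvent in F = 0.312×494.26 = 154.21 t/h.

154.2 t/h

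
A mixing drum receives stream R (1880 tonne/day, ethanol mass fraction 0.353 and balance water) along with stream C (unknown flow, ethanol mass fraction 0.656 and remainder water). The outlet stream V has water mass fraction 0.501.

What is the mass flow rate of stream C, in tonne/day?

Let C be the unknown flow. Total out = 1880 + C.
water balance: 1216.4 + 0.344·C = 0.501·(1880 + C)
(0.344 − 0.501)·C = 0.501×1880 − 1216.4 = -274.48
C = -274.48 / -0.157 = 1748.3 tonne/day

1748 tonne/day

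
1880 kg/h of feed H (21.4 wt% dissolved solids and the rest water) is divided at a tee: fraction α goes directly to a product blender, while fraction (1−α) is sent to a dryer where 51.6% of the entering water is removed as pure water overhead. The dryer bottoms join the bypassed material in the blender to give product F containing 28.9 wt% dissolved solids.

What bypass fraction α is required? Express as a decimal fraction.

0.360

All 1880×0.214 = 402.32 kg/h of dissolved solids reaches F, so F = 402.32/0.289 = 1392.1 kg/h and vapour = 487.89 kg/h.
The evaporator receives (1−α)·1880 of feed at 0.786 water and removes 0.516 of that water:
0.516×0.786×(1−α)×1880 = 487.89
(1−α) = 487.89/762.48 = 0.6399;  α = 0.3601.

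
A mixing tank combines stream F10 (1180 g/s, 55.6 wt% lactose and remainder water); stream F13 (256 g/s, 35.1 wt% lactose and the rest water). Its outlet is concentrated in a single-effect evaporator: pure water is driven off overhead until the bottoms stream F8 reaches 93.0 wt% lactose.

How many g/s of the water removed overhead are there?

633.9 g/s

lactose entering = 1180×0.556 + 256×0.351 = 745.94 g/s.
All lactose reports to F8, so F8 = 745.94/0.930 = 802.08 g/s.
Total feed = 1436 g/s; overhead = 1436 − 802.08 = 633.92 g/s.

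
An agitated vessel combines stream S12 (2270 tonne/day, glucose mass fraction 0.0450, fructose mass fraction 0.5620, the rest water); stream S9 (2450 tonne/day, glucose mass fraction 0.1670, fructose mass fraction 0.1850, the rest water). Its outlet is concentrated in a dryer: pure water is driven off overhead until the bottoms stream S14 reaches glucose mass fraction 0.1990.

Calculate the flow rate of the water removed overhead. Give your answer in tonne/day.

glucose entering = 2270×0.045 + 2450×0.167 = 511.3 tonne/day.
All glucose reports to S14, so S14 = 511.3/0.199 = 2569.3 tonne/day.
Total feed = 4720 tonne/day; overhead = 4720 − 2569.3 = 2150.7 tonne/day.

2151 tonne/day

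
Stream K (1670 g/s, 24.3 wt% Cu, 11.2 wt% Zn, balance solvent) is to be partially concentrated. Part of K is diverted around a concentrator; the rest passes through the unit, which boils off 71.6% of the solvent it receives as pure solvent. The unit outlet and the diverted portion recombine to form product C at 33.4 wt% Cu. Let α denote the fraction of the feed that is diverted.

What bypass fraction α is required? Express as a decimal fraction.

All 1670×0.243 = 405.81 g/s of Cu reaches C, so C = 405.81/0.334 = 1215 g/s and vapour = 455 g/s.
The evaporator receives (1−α)·1670 of feed at 0.645 solvent and removes 0.716 of that solvent:
0.716×0.645×(1−α)×1670 = 455
(1−α) = 455/771.24 = 0.5900;  α = 0.4100.

0.410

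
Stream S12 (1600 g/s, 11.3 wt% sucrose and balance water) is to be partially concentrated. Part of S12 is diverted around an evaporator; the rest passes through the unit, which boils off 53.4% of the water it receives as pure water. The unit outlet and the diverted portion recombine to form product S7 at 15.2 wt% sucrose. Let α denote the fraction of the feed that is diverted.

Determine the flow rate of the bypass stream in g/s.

All 1600×0.113 = 180.8 g/s of sucrose reaches S7, so S7 = 180.8/0.152 = 1189.5 g/s and vapour = 410.53 g/s.
The evaporator receives (1−α)·1600 of feed at 0.887 water and removes 0.534 of that water:
0.534×0.887×(1−α)×1600 = 410.53
(1−α) = 410.53/757.85 = 0.5417;  α = 0.4583.
Bypass flow = 0.4583×1600 = 733.29 g/s.

733.3 g/s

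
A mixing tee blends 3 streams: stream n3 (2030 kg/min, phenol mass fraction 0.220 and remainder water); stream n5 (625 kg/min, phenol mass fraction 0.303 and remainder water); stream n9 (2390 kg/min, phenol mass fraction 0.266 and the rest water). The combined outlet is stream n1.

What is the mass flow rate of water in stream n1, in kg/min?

3773 kg/min

water out = water in = 2030×0.780 + 625×0.697 + 2390×0.734 = 3773.3 kg/min.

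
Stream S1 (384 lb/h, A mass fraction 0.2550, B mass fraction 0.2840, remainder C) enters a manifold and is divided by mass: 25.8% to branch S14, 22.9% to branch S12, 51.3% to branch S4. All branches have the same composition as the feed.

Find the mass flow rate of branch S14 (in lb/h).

99.07 lb/h

Branch S14 flow = 0.258×384 = 99.072 lb/h.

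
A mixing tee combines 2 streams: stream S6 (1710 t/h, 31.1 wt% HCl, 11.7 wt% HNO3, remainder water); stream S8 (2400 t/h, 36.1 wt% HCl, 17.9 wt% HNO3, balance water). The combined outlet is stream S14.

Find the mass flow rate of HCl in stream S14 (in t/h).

HCl out = HCl in = 1710×0.311 + 2400×0.361 = 1398.2 t/h.

1398 t/h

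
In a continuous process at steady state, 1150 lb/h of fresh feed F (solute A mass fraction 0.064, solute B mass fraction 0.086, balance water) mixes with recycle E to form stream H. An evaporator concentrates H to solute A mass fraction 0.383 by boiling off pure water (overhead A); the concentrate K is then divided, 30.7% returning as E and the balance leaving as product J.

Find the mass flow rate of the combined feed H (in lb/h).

1235 lb/h

Overall solute A balance (none leaves overhead): solute A in fresh feed = solute A in product, i.e. 1150×0.064 = (1−0.307)·K·0.383.
K = 73.6/(0.383×0.693) = 277.3 lb/h.
Recycle E = 0.307×277.3 = 85.13 lb/h.
Combined feed H = 1150 + 85.13 = 1235.1 lb/h.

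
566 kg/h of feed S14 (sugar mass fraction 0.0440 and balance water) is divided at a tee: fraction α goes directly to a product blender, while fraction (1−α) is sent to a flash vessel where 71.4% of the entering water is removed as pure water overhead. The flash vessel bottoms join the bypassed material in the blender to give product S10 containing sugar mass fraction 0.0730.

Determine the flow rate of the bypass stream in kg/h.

236.6 kg/h

All 566×0.044 = 24.904 kg/h of sugar reaches S10, so S10 = 24.904/0.073 = 341.15 kg/h and vapour = 224.85 kg/h.
The evaporator receives (1−α)·566 of feed at 0.956 water and removes 0.714 of that water:
0.714×0.956×(1−α)×566 = 224.85
(1−α) = 224.85/386.34 = 0.5820;  α = 0.4180.
Bypass flow = 0.4180×566 = 236.59 kg/h.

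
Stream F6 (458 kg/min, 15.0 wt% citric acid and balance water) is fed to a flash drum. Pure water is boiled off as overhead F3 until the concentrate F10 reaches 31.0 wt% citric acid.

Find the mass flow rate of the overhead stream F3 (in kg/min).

citric acid is conserved: 458×0.150 = 68.7 kg/min all reports to the concentrate.
Concentrate = 68.7/(target fraction) = 221.61 kg/min.
Overhead = 458 − 221.61 = 236.39 kg/min.

236.4 kg/min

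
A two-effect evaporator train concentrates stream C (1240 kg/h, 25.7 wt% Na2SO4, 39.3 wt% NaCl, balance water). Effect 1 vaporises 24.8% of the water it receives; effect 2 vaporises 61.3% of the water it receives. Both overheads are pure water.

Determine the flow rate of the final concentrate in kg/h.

water in feed = 1240×0.350 = 434 kg/h.
After stage 1: water left = (1−0.248)×434 = 326.37; stream total = 1132.4 kg/h.
After stage 2: water left = (1−0.613)×326.37 = 126.3; final concentrate = 932.3 kg/h.

932.3 kg/h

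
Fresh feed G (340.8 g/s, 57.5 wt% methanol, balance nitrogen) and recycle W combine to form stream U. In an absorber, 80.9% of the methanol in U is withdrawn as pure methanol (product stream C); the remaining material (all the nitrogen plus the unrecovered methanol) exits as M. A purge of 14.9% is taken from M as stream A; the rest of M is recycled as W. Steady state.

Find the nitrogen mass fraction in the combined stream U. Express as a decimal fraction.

nitrogen enters only via G and leaves only via the purge: 340.8×0.425 = 0.149×(nitrogen in M), and the absorber passes all nitrogen, so nitrogen in U = nitrogen in M = 972.08 g/s.
methanol in U: m_A = 340.8×0.575 + (1−0.149)·(1−0.809)·m_A, so m_A = 195.96/0.8375 = 233.99 g/s.
U = 233.99 + 972.08 = 1206.1 g/s.
nitrogen fraction in U = 972.08/1206.1 = 0.806.

0.806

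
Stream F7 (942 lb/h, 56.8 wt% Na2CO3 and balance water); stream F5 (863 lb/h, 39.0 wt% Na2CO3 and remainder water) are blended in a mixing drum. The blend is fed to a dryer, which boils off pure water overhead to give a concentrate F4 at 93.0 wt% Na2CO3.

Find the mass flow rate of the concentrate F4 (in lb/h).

937.2 lb/h

Na2CO3 entering = 942×0.568 + 863×0.390 = 871.63 lb/h.
All Na2CO3 reports to F4, so F4 = 871.63/0.930 = 937.23 lb/h.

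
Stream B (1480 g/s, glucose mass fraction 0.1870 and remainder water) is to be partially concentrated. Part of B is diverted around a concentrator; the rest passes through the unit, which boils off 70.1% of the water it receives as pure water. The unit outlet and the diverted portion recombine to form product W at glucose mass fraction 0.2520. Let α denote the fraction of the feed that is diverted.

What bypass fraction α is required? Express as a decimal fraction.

0.547

All 1480×0.187 = 276.76 g/s of glucose reaches W, so W = 276.76/0.252 = 1098.3 g/s and vapour = 381.75 g/s.
The evaporator receives (1−α)·1480 of feed at 0.813 water and removes 0.701 of that water:
0.701×0.813×(1−α)×1480 = 381.75
(1−α) = 381.75/843.47 = 0.4526;  α = 0.5474.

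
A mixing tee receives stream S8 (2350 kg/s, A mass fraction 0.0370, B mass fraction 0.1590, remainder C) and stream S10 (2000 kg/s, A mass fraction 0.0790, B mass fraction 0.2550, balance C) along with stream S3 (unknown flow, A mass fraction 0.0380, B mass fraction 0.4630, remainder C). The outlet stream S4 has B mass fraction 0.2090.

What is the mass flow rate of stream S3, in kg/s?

100.4 kg/s

Let S3 be the unknown flow. Total out = 4350 + S3.
B balance: 883.65 + 0.463·S3 = 0.209·(4350 + S3)
(0.463 − 0.209)·S3 = 0.209×4350 − 883.65 = 25.5
S3 = 25.5 / 0.254 = 100.39 kg/s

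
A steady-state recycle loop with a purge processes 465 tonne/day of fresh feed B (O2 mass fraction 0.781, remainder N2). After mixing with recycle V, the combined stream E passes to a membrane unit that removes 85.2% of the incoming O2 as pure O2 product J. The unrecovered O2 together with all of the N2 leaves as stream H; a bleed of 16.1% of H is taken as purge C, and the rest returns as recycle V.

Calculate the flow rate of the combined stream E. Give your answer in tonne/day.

1047 tonne/day

N2 enters only via B and leaves only via the purge: 465×0.219 = 0.161×(N2 in H), and the membrane unit passes all N2, so N2 in E = N2 in H = 632.52 tonne/day.
O2 in E: m_A = 465×0.781 + (1−0.161)·(1−0.852)·m_A, so m_A = 363.17/0.8758 = 414.65 tonne/day.
E = 414.65 + 632.52 = 1047.2 tonne/day.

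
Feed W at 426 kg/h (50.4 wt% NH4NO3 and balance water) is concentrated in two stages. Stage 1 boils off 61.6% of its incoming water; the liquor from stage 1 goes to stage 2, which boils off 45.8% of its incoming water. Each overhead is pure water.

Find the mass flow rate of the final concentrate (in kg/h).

258.7 kg/h

water in feed = 426×0.496 = 211.3 kg/h.
After stage 1: water left = (1−0.616)×211.3 = 81.138; stream total = 295.84 kg/h.
After stage 2: water left = (1−0.458)×81.138 = 43.977; final concentrate = 258.68 kg/h.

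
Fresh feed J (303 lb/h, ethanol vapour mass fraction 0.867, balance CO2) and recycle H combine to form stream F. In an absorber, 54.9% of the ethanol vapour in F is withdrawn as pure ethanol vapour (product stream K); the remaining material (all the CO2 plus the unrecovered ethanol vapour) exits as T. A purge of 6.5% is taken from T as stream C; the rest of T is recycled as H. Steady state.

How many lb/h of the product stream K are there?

249.4 lb/h

ethanol vapour in F: m_A = 303×0.867 + (1−0.065)·(1−0.549)·m_A, so m_A = 262.7/0.5783 = 454.25 lb/h.
Product K = 0.549×454.25 = 249.38 lb/h.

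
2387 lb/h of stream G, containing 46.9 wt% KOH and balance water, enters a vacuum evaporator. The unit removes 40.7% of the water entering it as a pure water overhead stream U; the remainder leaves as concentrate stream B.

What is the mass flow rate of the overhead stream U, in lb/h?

water entering = 2387×0.531 = 1267.5 lb/h; overhead removed = 0.407×1267.5 = 515.87 lb/h.

515.9 lb/h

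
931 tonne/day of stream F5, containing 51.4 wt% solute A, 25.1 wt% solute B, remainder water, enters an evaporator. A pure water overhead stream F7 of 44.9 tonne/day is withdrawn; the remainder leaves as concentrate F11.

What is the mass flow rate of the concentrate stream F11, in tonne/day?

Concentrate = 931 − 44.9 = 886.1 tonne/day.

886.1 tonne/day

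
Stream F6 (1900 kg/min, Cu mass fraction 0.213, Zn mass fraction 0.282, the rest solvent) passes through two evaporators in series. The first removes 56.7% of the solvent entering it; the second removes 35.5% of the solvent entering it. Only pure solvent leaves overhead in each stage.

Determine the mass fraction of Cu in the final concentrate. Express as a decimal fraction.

solvent in feed = 1900×0.505 = 959.5 kg/min.
After stage 1: solvent left = (1−0.567)×959.5 = 415.46; stream total = 1356 kg/min.
After stage 2: solvent left = (1−0.355)×415.46 = 267.97; final concentrate = 1208.5 kg/min.
Cu fraction = 404.7/1208.5 = 0.335.

0.335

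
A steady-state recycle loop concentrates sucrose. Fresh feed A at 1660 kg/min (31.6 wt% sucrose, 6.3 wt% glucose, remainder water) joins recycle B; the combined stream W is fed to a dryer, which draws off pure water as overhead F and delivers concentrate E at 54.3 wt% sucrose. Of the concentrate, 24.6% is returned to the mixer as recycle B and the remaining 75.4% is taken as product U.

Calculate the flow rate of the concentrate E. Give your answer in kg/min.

1281 kg/min

Overall sucrose balance (none leaves overhead): sucrose in fresh feed = sucrose in product, i.e. 1660×0.316 = (1−0.246)·E·0.543.
E = 524.56/(0.543×0.754) = 1281.2 kg/min.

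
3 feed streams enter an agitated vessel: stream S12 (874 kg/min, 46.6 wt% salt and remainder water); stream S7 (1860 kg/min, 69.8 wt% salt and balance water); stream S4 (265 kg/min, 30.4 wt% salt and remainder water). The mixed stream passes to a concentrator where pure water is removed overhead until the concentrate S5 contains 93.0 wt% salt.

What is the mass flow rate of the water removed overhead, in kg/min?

salt entering = 874×0.466 + 1860×0.698 + 265×0.304 = 1786.1 kg/min.
All salt reports to S5, so S5 = 1786.1/0.930 = 1920.6 kg/min.
Total feed = 2999 kg/min; overhead = 2999 − 1920.6 = 1078.4 kg/min.

1078 kg/min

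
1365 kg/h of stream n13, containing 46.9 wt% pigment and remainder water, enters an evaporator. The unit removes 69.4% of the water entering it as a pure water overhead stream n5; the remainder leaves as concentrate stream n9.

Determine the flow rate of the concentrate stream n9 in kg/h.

862 kg/h

water entering = 1365×0.531 = 724.82 kg/h; overhead removed = 0.694×724.82 = 503.02 kg/h.
Concentrate = 1365 − 503.02 = 861.98 kg/h.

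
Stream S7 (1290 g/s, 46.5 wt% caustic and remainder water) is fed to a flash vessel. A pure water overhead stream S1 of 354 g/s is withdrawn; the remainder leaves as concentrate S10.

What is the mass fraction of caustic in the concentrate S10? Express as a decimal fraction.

caustic is not removed: 1290×0.465 = 599.85 g/s of caustic enters S10.
Concentrate = 1290 − 354 = 936 g/s.
Mass fraction = 599.85/936 = 0.641.

0.641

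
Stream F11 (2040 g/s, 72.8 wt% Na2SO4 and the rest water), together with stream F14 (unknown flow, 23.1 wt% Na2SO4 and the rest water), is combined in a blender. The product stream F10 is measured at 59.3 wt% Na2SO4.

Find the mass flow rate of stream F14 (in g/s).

Let F14 be the unknown flow. Total out = 2040 + F14.
Na2SO4 balance: 1485.1 + 0.231·F14 = 0.593·(2040 + F14)
(0.231 − 0.593)·F14 = 0.593×2040 − 1485.1 = -275.4
F14 = -275.4 / -0.362 = 760.77 g/s

760.8 g/s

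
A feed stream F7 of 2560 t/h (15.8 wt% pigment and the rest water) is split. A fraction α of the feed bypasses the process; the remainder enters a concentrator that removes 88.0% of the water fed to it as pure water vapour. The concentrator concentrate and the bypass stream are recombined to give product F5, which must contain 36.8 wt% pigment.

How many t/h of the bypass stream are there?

All 2560×0.158 = 404.48 t/h of pigment reaches F5, so F5 = 404.48/0.368 = 1099.1 t/h and vapour = 1460.9 t/h.
The evaporator receives (1−α)·2560 of feed at 0.842 water and removes 0.880 of that water:
0.880×0.842×(1−α)×2560 = 1460.9
(1−α) = 1460.9/1896.9 = 0.7702;  α = 0.2298.
Bypass flow = 0.2298×2560 = 588.41 t/h.

588.4 t/h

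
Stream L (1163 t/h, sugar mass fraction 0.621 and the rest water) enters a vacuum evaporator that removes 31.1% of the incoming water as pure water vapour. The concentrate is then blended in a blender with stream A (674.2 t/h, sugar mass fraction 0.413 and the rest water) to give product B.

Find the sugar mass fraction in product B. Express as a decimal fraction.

0.589

Vapour removed = 0.311×0.379×1163 = 137.08 t/h; concentrate = 1025.9 t/h.
sugar reaching the mixer = 722.22 (from concentrate) + 674.2×0.413 = 1000.7 t/h.
Product flow = 1025.9 + 674.2 = 1700.1 t/h; sugar fraction = 0.589.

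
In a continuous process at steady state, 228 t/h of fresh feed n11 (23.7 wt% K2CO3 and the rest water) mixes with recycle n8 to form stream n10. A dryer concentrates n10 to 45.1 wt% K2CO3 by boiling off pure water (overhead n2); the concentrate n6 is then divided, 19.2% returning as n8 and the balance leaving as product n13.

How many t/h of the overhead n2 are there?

108.2 t/h

Overall K2CO3 balance (none leaves overhead): K2CO3 in fresh feed = K2CO3 in product, i.e. 228×0.237 = (1−0.192)·n6·0.451.
n6 = 54.036/(0.451×0.808) = 148.28 t/h.
Recycle n8 = 0.192×148.28 = 28.471 t/h.
Combined feed n10 = 228 + 28.471 = 256.47 t/h.
Overhead n2 = n10 − n6 = 256.47 − 148.28 = 108.19 t/h.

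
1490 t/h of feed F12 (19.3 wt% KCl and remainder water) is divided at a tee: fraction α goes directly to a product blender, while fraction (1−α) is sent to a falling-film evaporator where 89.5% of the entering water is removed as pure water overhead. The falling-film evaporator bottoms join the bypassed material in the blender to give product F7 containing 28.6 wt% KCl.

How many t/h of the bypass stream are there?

819.2 t/h

All 1490×0.193 = 287.57 t/h of KCl reaches F7, so F7 = 287.57/0.286 = 1005.5 t/h and vapour = 484.51 t/h.
The evaporator receives (1−α)·1490 of feed at 0.807 water and removes 0.895 of that water:
0.895×0.807×(1−α)×1490 = 484.51
(1−α) = 484.51/1076.2 = 0.4502;  α = 0.5498.
Bypass flow = 0.5498×1490 = 819.18 t/h.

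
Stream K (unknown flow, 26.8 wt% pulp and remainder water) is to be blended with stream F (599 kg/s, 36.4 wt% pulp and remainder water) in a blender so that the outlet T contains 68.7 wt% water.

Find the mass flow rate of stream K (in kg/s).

678.9 kg/s

Let K be the unknown flow. Total out = 599 + K.
water balance: 380.96 + 0.732·K = 0.687·(599 + K)
(0.732 − 0.687)·K = 0.687×599 − 380.96 = 30.549
K = 30.549 / 0.045 = 678.87 kg/s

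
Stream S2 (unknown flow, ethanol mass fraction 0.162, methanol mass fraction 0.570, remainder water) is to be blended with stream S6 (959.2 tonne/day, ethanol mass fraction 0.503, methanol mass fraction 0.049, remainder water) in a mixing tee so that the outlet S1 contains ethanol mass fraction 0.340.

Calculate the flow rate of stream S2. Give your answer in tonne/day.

Let S2 be the unknown flow. Total out = 959.2 + S2.
ethanol balance: 482.48 + 0.162·S2 = 0.340·(959.2 + S2)
(0.162 − 0.340)·S2 = 0.340×959.2 − 482.48 = -156.35
S2 = -156.35 / -0.178 = 878.37 tonne/day

878.4 tonne/day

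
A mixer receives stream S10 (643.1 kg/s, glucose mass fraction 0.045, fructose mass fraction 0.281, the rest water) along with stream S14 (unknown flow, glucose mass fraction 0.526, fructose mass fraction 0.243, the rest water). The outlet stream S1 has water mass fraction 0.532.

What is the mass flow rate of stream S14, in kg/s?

Let S14 be the unknown flow. Total out = 643.1 + S14.
water balance: 433.45 + 0.231·S14 = 0.532·(643.1 + S14)
(0.231 − 0.532)·S14 = 0.532×643.1 − 433.45 = -91.32
S14 = -91.32 / -0.301 = 303.39 kg/s

303.4 kg/s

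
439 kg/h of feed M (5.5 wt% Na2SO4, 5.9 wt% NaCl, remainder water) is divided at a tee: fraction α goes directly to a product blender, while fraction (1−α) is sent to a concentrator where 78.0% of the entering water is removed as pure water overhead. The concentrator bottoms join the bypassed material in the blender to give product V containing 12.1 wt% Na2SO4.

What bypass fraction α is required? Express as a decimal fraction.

All 439×0.055 = 24.145 kg/h of Na2SO4 reaches V, so V = 24.145/0.121 = 199.55 kg/h and vapour = 239.45 kg/h.
The evaporator receives (1−α)·439 of feed at 0.886 water and removes 0.780 of that water:
0.780×0.886×(1−α)×439 = 239.45
(1−α) = 239.45/303.38 = 0.7893;  α = 0.2107.

0.211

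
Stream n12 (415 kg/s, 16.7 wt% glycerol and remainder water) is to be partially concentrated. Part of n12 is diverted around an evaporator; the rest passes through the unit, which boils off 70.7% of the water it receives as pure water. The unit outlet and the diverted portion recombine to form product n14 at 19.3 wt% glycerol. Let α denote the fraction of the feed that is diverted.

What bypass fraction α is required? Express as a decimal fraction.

All 415×0.167 = 69.305 kg/s of glycerol reaches n14, so n14 = 69.305/0.193 = 359.09 kg/s and vapour = 55.907 kg/s.
The evaporator receives (1−α)·415 of feed at 0.833 water and removes 0.707 of that water:
0.707×0.833×(1−α)×415 = 55.907
(1−α) = 55.907/244.41 = 0.2287;  α = 0.7713.

0.771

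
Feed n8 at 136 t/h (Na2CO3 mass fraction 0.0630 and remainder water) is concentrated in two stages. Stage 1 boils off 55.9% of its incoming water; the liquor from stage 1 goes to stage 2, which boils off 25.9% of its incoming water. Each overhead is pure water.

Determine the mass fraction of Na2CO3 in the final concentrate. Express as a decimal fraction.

0.1706

water in feed = 136×0.937 = 127.43 t/h.
After stage 1: water left = (1−0.559)×127.43 = 56.198; stream total = 64.766 t/h.
After stage 2: water left = (1−0.259)×56.198 = 41.642; final concentrate = 50.21 t/h.
Na2CO3 fraction = 8.568/50.21 = 0.1706.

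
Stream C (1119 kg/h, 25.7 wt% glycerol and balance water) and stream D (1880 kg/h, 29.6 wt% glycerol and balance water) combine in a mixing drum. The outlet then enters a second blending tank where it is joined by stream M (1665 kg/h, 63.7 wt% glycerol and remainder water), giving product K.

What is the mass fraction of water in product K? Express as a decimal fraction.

Overall, product flow = 4664 kg/h.
water in = 1119×0.743 + 1880×0.704 + 1665×0.363 = 2759.3 kg/h.
water fraction in K = 0.592.

0.592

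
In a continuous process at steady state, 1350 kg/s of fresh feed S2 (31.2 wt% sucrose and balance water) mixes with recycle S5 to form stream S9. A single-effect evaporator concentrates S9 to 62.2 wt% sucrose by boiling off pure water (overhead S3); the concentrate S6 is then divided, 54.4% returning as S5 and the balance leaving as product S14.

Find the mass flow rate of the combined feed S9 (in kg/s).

2158 kg/s

Overall sucrose balance (none leaves overhead): sucrose in fresh feed = sucrose in product, i.e. 1350×0.312 = (1−0.544)·S6·0.622.
S6 = 421.2/(0.622×0.456) = 1485 kg/s.
Recycle S5 = 0.544×1485 = 807.85 kg/s.
Combined feed S9 = 1350 + 807.85 = 2157.9 kg/s.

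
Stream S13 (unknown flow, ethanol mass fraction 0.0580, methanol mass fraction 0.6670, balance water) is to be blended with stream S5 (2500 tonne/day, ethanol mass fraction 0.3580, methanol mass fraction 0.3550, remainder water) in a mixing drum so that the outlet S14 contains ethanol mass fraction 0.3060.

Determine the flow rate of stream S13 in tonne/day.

524.2 tonne/day

Let S13 be the unknown flow. Total out = 2500 + S13.
ethanol balance: 895 + 0.058·S13 = 0.306·(2500 + S13)
(0.058 − 0.306)·S13 = 0.306×2500 − 895 = -130
S13 = -130 / -0.248 = 524.19 tonne/day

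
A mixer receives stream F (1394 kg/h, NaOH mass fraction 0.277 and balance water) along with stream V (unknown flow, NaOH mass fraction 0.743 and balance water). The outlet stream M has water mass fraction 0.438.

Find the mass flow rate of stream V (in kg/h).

Let V be the unknown flow. Total out = 1394 + V.
water balance: 1007.9 + 0.257·V = 0.438·(1394 + V)
(0.257 − 0.438)·V = 0.438×1394 − 1007.9 = -397.29
V = -397.29 / -0.181 = 2195 kg/h

2195 kg/h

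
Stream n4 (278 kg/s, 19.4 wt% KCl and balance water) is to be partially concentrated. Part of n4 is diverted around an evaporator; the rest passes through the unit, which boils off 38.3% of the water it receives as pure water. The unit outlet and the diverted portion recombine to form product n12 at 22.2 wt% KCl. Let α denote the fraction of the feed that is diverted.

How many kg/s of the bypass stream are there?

All 278×0.194 = 53.932 kg/s of KCl reaches n12, so n12 = 53.932/0.222 = 242.94 kg/s and vapour = 35.063 kg/s.
The evaporator receives (1−α)·278 of feed at 0.806 water and removes 0.383 of that water:
0.383×0.806×(1−α)×278 = 35.063
(1−α) = 35.063/85.818 = 0.4086;  α = 0.5914.
Bypass flow = 0.5914×278 = 164.42 kg/s.

164.4 kg/s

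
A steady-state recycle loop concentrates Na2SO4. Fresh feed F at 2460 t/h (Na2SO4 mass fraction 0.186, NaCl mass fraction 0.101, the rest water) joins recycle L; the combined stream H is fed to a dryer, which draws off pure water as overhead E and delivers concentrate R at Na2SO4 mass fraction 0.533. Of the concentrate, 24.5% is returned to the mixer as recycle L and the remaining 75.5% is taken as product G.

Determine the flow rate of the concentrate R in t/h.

Overall Na2SO4 balance (none leaves overhead): Na2SO4 in fresh feed = Na2SO4 in product, i.e. 2460×0.186 = (1−0.245)·R·0.533.
R = 457.56/(0.533×0.755) = 1137 t/h.

1137 t/h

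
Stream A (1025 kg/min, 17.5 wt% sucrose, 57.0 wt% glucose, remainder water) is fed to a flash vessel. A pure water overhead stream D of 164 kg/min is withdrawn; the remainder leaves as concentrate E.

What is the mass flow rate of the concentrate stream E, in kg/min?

861 kg/min

Concentrate = 1025 − 164 = 861 kg/min.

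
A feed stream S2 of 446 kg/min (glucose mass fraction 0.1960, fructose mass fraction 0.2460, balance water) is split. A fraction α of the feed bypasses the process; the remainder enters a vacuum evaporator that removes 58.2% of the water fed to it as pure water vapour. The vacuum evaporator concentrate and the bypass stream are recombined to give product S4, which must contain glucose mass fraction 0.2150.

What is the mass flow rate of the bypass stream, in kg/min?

324.6 kg/min

All 446×0.196 = 87.416 kg/min of glucose reaches S4, so S4 = 87.416/0.215 = 406.59 kg/min and vapour = 39.414 kg/min.
The evaporator receives (1−α)·446 of feed at 0.558 water and removes 0.582 of that water:
0.582×0.558×(1−α)×446 = 39.414
(1−α) = 39.414/144.84 = 0.2721;  α = 0.7279.
Bypass flow = 0.7279×446 = 324.64 kg/min.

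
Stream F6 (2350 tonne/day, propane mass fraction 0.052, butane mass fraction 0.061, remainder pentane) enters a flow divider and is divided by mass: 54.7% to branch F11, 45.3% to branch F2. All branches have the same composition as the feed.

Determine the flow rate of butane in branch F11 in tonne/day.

Branch F11 total = 0.547×2350 = 1285.5 tonne/day.
butane in F11 = 0.061×1285.5 = 78.412 tonne/day.

78.41 tonne/day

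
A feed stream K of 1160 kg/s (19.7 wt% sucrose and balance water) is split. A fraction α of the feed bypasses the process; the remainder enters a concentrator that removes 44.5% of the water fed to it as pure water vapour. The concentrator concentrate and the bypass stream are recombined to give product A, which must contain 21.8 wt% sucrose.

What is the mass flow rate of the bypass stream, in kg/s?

All 1160×0.197 = 228.52 kg/s of sucrose reaches A, so A = 228.52/0.218 = 1048.3 kg/s and vapour = 111.74 kg/s.
The evaporator receives (1−α)·1160 of feed at 0.803 water and removes 0.445 of that water:
0.445×0.803×(1−α)×1160 = 111.74
(1−α) = 111.74/414.51 = 0.2696;  α = 0.7304.
Bypass flow = 0.7304×1160 = 847.29 kg/s.

847.3 kg/s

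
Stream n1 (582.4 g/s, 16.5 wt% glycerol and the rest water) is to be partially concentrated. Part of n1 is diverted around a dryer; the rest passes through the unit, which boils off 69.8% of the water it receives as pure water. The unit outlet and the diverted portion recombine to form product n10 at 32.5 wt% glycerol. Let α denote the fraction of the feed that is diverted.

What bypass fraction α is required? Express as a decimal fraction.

0.155

All 582.4×0.165 = 96.096 g/s of glycerol reaches n10, so n10 = 96.096/0.325 = 295.68 g/s and vapour = 286.72 g/s.
The evaporator receives (1−α)·582.4 of feed at 0.835 water and removes 0.698 of that water:
0.698×0.835×(1−α)×582.4 = 286.72
(1−α) = 286.72/339.44 = 0.8447;  α = 0.1553.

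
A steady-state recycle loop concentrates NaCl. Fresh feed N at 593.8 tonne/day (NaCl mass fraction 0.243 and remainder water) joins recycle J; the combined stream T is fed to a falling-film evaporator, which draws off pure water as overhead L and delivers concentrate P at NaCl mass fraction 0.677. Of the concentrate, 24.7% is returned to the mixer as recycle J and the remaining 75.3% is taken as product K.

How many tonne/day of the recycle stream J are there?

69.91 tonne/day

Overall NaCl balance (none leaves overhead): NaCl in fresh feed = NaCl in product, i.e. 593.8×0.243 = (1−0.247)·P·0.677.
P = 144.29/(0.677×0.753) = 283.05 tonne/day.
Recycle J = 0.247×283.05 = 69.913 tonne/day.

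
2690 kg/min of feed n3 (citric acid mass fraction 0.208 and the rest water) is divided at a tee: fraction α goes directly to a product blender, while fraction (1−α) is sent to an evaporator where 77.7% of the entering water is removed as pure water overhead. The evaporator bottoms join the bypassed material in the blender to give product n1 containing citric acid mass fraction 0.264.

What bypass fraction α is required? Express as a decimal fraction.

0.655

All 2690×0.208 = 559.52 kg/min of citric acid reaches n1, so n1 = 559.52/0.264 = 2119.4 kg/min and vapour = 570.61 kg/min.
The evaporator receives (1−α)·2690 of feed at 0.792 water and removes 0.777 of that water:
0.777×0.792×(1−α)×2690 = 570.61
(1−α) = 570.61/1655.4 = 0.3447;  α = 0.6553.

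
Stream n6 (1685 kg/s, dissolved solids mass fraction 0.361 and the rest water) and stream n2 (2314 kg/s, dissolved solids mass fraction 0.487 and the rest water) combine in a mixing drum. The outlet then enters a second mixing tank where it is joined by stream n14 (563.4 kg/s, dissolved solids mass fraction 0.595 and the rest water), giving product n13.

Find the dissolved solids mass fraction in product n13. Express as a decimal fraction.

Overall, product flow = 4562.4 kg/s.
dissolved solids in = 1685×0.361 + 2314×0.487 + 563.4×0.595 = 2070.4 kg/s.
dissolved solids fraction in n13 = 0.454.

0.454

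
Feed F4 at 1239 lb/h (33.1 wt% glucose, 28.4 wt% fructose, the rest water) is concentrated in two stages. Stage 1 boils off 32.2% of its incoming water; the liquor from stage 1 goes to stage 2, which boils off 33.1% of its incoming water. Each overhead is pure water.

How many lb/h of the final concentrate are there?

978.4 lb/h

water in feed = 1239×0.385 = 477.01 lb/h.
After stage 1: water left = (1−0.322)×477.01 = 323.42; stream total = 1085.4 lb/h.
After stage 2: water left = (1−0.331)×323.42 = 216.37; final concentrate = 978.35 lb/h.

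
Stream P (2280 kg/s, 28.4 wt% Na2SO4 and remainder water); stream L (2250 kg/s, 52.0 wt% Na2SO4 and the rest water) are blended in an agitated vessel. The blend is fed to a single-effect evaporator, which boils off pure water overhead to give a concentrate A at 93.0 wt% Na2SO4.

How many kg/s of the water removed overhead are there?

Na2SO4 entering = 2280×0.284 + 2250×0.520 = 1817.5 kg/s.
All Na2SO4 reports to A, so A = 1817.5/0.930 = 1954.3 kg/s.
Total feed = 4530 kg/s; overhead = 4530 − 1954.3 = 2575.7 kg/s.

2576 kg/s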